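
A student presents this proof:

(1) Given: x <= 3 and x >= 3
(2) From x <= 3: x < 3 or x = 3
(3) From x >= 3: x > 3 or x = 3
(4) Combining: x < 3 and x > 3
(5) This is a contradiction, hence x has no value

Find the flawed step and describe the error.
Step 4: Combining: x < 3 and x > 3

Step 4 incorrectly combines the conditions. From x <= 3 and x >= 3, the intersection is x = 3. The error treats the 'or' cases as 'and' requirements. The correct conclusion is that x = 3 is the unique solution, not that no solution exists.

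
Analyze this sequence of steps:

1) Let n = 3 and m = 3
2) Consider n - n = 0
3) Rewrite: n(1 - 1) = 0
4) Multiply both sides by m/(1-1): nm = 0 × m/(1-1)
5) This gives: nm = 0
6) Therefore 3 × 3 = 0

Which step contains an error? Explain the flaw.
Step 4: Multiply both sides by m/(1-1): nm = 0 × m/(1-1)

Step 4 multiplies both sides by m/(1-1). However, 1-1 = 0, so this is multiplication by m/0, which is undefined. We cannot multiply by an undefined expression.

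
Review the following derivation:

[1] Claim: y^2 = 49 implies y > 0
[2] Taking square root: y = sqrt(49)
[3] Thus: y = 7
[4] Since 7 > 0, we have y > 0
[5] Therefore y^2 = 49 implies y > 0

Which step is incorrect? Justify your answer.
Step 2: Taking square root: y = sqrt(49)

Step 2 takes the square root and assumes the positive root only. The equation y^2 = 49 actually has two solutions: y = 7 and y = -7. The proof silently assumes y > 0 without justification, then uses this assumption to conclude y > 0, which is circular. The counterexample y = -7 shows the claim is false.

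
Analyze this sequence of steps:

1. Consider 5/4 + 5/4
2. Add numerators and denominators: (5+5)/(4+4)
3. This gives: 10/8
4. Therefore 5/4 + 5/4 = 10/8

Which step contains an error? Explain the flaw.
Step 2: Add numerators and denominators: (5+5)/(4+4)

Step 2 incorrectly adds fractions by separately adding numerators and denominators. This is wrong. The correct method requires a common denominator: 5/4 + 5/4 = (5×4 + 5×4)/(4×4) = 40/16 = 5/2. The method used gives 10/8, which is different.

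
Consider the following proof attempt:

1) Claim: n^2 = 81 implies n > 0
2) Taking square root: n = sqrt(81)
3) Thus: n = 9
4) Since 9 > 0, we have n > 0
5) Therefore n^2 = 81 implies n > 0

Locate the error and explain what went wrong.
Step 2: Taking square root: n = sqrt(81)

Step 2 takes the square root and assumes the positive root only. The equation n^2 = 81 actually has two solutions: n = 9 and n = -9. The proof silently assumes n > 0 without justification, then uses this assumption to conclude n > 0, which is circular. The counterexample n = -9 shows the claim is false.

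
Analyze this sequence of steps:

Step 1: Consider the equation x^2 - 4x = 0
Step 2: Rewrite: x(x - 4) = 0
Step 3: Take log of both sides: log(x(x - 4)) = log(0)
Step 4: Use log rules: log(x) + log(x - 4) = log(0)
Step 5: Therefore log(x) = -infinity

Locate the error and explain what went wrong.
Step 3: Take log of both sides: log(x(x - 4)) = log(0)

Step 3 takes the logarithm of both sides, resulting in log(0) on the right side. The logarithm is only defined for positive numbers; log(0) is undefined (approaches negative infinity). This operation is invalid.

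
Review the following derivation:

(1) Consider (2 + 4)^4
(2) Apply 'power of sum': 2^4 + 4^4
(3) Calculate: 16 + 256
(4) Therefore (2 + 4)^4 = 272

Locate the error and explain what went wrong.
Step 2: Apply 'power of sum': 2^4 + 4^4

Step 2 incorrectly applies a non-existent rule '(a+b)^n = a^n + b^n'. This is false in general. The correct expansion uses the binomial theorem. The actual value is (2 + 4)^4 = 6^4 = 1296, not 272.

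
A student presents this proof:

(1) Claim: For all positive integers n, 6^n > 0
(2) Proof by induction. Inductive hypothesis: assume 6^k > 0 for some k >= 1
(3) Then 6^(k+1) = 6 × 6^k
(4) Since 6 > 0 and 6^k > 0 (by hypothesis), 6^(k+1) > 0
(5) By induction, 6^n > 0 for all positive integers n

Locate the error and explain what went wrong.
Step 5: By induction, 6^n > 0 for all positive integers n

Step 5 concludes the proof by induction, but no base case was ever established. A valid induction proof requires: (1) a base case proving 6^1 > 0, and (2) an inductive step showing IF 6^k > 0 THEN 6^(k+1) > 0. Steps 2-4 correctly establish the inductive step, but without the base case the conclusion in step 5 does not follow.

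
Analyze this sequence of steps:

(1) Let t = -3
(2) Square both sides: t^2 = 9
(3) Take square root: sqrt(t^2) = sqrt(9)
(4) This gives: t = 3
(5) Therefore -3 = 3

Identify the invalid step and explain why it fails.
Step 4: This gives: t = 3

Step 4 incorrectly states that sqrt(t^2) = t. The correct identity is sqrt(t^2) = |t|. Since t = -3 < 0, we have sqrt(t^2) = |-3| = 3, not t = -3.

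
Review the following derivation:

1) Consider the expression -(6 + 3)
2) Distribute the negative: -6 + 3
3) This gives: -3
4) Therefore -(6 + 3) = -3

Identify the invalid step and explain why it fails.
Step 2: Distribute the negative: -6 + 3

Step 2 incorrectly distributes the negative sign. The correct distribution is -(6 + 3) = -6 - 3 = -9. The negative must be applied to both terms, not just the first. The error treats -(6 + 3) as -6 + 3, which equals -3 instead of -9.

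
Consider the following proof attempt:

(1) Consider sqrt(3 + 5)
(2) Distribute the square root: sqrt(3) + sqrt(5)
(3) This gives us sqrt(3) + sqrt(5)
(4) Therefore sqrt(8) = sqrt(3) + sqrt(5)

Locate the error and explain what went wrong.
Step 2: Distribute the square root: sqrt(3) + sqrt(5)

Step 2 incorrectly 'distributes' the square root over addition. The square root function does not distribute: sqrt(a + b) ≠ sqrt(a) + sqrt(b). In fact, sqrt(3 + 5) = sqrt(8) ≈ 2.8284, while sqrt(3) + sqrt(5) ≈ 3.9681.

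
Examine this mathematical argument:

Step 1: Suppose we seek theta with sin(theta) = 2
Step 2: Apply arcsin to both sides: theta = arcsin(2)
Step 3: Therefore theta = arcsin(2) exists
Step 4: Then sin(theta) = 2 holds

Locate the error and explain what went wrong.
Step 2: Apply arcsin to both sides: theta = arcsin(2)

Step 2 applies arcsin to 2. However, arcsin(x) is only defined for x in [-1, 1] because sin(theta) can only produce values in that range. Since |2| > 1, arcsin(2) is undefined. There is no angle whose sine equals 2.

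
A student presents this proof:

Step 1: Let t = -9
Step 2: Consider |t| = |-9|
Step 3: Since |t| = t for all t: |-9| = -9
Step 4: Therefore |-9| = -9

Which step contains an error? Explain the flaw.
Step 3: Since |t| = t for all t: |-9| = -9

Step 3 incorrectly states that |t| = t for all t. The correct definition is |t| = t when t >= 0, and |t| = -t when t < 0. Since -9 < 0, we have |-9| = -(-9) = 9, not -9.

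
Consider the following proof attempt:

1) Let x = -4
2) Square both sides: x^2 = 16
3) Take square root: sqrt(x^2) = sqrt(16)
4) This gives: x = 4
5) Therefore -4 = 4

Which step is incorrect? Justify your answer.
Step 4: This gives: x = 4

Step 4 incorrectly states that sqrt(x^2) = x. The correct identity is sqrt(x^2) = |x|. Since x = -4 < 0, we have sqrt(x^2) = |-4| = 4, not x = -4.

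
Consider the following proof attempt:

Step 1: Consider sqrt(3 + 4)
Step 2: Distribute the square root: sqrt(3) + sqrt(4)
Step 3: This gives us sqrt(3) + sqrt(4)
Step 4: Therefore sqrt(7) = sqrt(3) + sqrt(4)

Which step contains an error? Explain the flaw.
Step 2: Distribute the square root: sqrt(3) + sqrt(4)

Step 2 incorrectly 'distributes' the square root over addition. The square root function does not distribute: sqrt(a + b) ≠ sqrt(a) + sqrt(b). In fact, sqrt(3 + 4) = sqrt(7) ≈ 2.6458, while sqrt(3) + sqrt(4) ≈ 3.7321.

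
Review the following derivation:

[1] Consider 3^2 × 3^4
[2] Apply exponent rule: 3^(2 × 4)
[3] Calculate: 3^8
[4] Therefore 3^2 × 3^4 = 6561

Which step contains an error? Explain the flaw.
Step 2: Apply exponent rule: 3^(2 × 4)

Step 2 incorrectly states that a^b × a^c = a^(b×c). The correct rule is a^b × a^c = a^(b+c). The actual value is 3^2 × 3^4 = 3^6 = 729, not 3^8 = 6561.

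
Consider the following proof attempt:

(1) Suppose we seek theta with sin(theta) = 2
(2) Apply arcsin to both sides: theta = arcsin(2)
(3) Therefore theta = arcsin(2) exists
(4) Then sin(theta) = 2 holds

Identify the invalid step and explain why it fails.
Step 2: Apply arcsin to both sides: theta = arcsin(2)

Step 2 applies arcsin to 2. However, arcsin(x) is only defined for x in [-1, 1] because sin(theta) can only produce values in that range. Since |2| > 1, arcsin(2) is undefined. There is no angle whose sine equals 2.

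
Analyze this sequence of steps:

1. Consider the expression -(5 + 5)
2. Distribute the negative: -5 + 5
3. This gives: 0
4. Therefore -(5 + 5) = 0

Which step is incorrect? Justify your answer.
Step 2: Distribute the negative: -5 + 5

Step 2 incorrectly distributes the negative sign. The correct distribution is -(5 + 5) = -5 - 5 = -10. The negative must be applied to both terms, not just the first. The error treats -(5 + 5) as -5 + 5, which equals 0 instead of -10.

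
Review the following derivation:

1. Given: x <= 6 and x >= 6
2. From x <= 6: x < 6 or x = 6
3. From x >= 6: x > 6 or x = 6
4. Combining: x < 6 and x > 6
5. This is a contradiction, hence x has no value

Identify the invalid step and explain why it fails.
Step 4: Combining: x < 6 and x > 6

Step 4 incorrectly combines the conditions. From x <= 6 and x >= 6, the intersection is x = 6. The error treats the 'or' cases as 'and' requirements. The correct conclusion is that x = 6 is the unique solution, not that no solution exists.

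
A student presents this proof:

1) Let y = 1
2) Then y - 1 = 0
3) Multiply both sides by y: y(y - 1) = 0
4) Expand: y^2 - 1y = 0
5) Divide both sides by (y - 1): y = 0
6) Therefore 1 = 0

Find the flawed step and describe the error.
Step 5: Divide both sides by (y - 1): y = 0

Step 5 divides both sides by (y - 1). However, since y = 1, we have (y - 1) = 0. Division by zero is undefined, making this step invalid.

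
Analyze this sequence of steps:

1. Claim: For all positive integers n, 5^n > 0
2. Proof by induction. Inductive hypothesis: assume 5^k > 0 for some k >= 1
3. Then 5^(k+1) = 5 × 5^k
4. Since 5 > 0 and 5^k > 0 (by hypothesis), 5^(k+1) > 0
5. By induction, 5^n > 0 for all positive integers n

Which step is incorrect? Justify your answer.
Step 5: By induction, 5^n > 0 for all positive integers n

Step 5 concludes the proof by induction, but no base case was ever established. A valid induction proof requires: (1) a base case proving 5^1 > 0, and (2) an inductive step showing IF 5^k > 0 THEN 5^(k+1) > 0. Steps 2-4 correctly establish the inductive step, but without the base case the conclusion in step 5 does not follow.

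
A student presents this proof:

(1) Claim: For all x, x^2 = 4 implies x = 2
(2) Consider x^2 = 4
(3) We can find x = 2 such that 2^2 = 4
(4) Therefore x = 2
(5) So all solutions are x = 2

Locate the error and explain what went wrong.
Step 4: Therefore x = 2

Step 4 incorrectly concludes that x = 2 is the only solution. The proof shows that x = 2 is A solution (existence), but does not show it is the ONLY solution (uniqueness). In fact, x = -2 is also a solution since (-2)^2 = 4. Finding one solution doesn't prove there are no others.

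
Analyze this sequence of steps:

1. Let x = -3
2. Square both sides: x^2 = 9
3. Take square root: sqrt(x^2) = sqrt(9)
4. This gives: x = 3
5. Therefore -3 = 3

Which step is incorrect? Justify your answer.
Step 4: This gives: x = 3

Step 4 incorrectly states that sqrt(x^2) = x. The correct identity is sqrt(x^2) = |x|. Since x = -3 < 0, we have sqrt(x^2) = |-3| = 3, not x = -3.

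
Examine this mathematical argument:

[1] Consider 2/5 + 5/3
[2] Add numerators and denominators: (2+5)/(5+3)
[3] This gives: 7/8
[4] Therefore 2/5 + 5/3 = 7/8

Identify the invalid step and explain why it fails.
Step 2: Add numerators and denominators: (2+5)/(5+3)

Step 2 incorrectly adds fractions by separately adding numerators and denominators. This is wrong. The correct method requires a common denominator: 2/5 + 5/3 = (2×3 + 5×5)/(5×3) = 31/15 = 31/15. The method used gives 7/8, which is different.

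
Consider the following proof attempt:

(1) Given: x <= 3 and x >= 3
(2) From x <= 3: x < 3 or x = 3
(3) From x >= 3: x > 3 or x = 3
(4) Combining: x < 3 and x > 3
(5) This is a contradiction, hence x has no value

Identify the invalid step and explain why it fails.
Step 4: Combining: x < 3 and x > 3

Step 4 incorrectly combines the conditions. From x <= 3 and x >= 3, the intersection is x = 3. The error treats the 'or' cases as 'and' requirements. The correct conclusion is that x = 3 is the unique solution, not that no solution exists.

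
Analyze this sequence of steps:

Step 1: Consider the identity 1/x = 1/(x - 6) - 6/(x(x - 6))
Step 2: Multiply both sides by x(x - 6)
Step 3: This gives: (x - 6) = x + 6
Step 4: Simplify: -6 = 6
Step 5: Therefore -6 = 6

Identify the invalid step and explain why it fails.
Step 3: This gives: (x - 6) = x + 6

Step 3 makes a sign error when clearing denominators. Multiplying -6/(x(x - 6)) by x(x - 6) gives -6, not +6. The correct result is (x - 6) = x - 6, which is trivially true, not (x - 6) = x + 6. (Step 1 is a valid identity: 1/(x - 6) - 6/(x(x - 6)) = (x - 6)/(x(x - 6)) = 1/x.)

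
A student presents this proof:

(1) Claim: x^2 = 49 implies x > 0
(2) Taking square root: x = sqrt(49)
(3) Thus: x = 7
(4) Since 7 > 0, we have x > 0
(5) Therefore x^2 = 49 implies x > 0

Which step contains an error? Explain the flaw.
Step 2: Taking square root: x = sqrt(49)

Step 2 takes the square root and assumes the positive root only. The equation x^2 = 49 actually has two solutions: x = 7 and x = -7. The proof silently assumes x > 0 without justification, then uses this assumption to conclude x > 0, which is circular. The counterexample x = -7 shows the claim is false.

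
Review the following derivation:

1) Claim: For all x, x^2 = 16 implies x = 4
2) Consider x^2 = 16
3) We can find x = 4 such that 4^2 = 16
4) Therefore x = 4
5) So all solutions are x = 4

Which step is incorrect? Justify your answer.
Step 4: Therefore x = 4

Step 4 incorrectly concludes that x = 4 is the only solution. The proof shows that x = 4 is A solution (existence), but does not show it is the ONLY solution (uniqueness). In fact, x = -4 is also a solution since (-4)^2 = 16. Finding one solution doesn't prove there are no others.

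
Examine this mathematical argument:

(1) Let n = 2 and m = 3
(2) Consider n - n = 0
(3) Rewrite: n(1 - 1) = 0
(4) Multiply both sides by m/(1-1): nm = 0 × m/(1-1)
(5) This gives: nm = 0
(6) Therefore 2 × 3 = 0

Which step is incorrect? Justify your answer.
Step 4: Multiply both sides by m/(1-1): nm = 0 × m/(1-1)

Step 4 multiplies both sides by m/(1-1). However, 1-1 = 0, so this is multiplication by m/0, which is undefined. We cannot multiply by an undefined expression.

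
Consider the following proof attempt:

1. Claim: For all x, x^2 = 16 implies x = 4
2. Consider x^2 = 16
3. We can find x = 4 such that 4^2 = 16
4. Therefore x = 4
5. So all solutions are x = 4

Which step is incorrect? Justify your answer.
Step 4: Therefore x = 4

Step 4 incorrectly concludes that x = 4 is the only solution. The proof shows that x = 4 is A solution (existence), but does not show it is the ONLY solution (uniqueness). In fact, x = -4 is also a solution since (-4)^2 = 16. Finding one solution doesn't prove there are no others.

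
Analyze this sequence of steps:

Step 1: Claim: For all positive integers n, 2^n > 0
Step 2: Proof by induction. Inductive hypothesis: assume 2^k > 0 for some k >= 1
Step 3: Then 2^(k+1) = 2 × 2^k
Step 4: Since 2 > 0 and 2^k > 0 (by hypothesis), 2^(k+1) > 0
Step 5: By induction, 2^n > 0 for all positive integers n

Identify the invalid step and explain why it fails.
Step 5: By induction, 2^n > 0 for all positive integers n

Step 5 concludes the proof by induction, but no base case was ever established. A valid induction proof requires: (1) a base case proving 2^1 > 0, and (2) an inductive step showing IF 2^k > 0 THEN 2^(k+1) > 0. Steps 2-4 correctly establish the inductive step, but without the base case the conclusion in step 5 does not follow.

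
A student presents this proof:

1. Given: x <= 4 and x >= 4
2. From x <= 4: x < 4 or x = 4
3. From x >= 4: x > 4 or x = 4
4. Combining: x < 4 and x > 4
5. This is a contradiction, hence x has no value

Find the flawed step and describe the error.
Step 4: Combining: x < 4 and x > 4

Step 4 incorrectly combines the conditions. From x <= 4 and x >= 4, the intersection is x = 4. The error treats the 'or' cases as 'and' requirements. The correct conclusion is that x = 4 is the unique solution, not that no solution exists.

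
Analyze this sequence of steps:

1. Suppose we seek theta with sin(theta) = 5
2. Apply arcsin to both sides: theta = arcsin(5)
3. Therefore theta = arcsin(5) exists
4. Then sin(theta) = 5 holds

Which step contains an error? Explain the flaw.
Step 2: Apply arcsin to both sides: theta = arcsin(5)

Step 2 applies arcsin to 5. However, arcsin(x) is only defined for x in [-1, 1] because sin(theta) can only produce values in that range. Since |5| > 1, arcsin(5) is undefined. There is no angle whose sine equals 5.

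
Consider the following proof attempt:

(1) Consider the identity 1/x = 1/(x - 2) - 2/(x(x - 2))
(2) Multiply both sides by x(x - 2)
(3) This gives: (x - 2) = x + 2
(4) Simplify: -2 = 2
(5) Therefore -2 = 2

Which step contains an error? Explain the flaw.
Step 3: This gives: (x - 2) = x + 2

Step 3 makes a sign error when clearing denominators. Multiplying -2/(x(x - 2)) by x(x - 2) gives -2, not +2. The correct result is (x - 2) = x - 2, which is trivially true, not (x - 2) = x + 2. (Step 1 is a valid identity: 1/(x - 2) - 2/(x(x - 2)) = (x - 2)/(x(x - 2)) = 1/x.)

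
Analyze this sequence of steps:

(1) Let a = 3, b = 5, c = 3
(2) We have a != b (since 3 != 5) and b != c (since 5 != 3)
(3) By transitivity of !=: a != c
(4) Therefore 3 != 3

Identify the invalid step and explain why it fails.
Step 3: By transitivity of !=: a != c

Step 3 incorrectly applies transitivity to the '!=' relation. Transitivity states: if a R b and b R c, then a R c. However, '!=' is not transitive. Counterexample: 3 != 5 and 5 != 3, but 3 = 3 (both equal 3). Transitivity holds for relations like <, <=, =, but not for !=.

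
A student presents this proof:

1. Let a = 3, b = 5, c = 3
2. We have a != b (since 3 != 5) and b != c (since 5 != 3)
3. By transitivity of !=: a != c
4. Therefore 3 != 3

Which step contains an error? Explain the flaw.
Step 3: By transitivity of !=: a != c

Step 3 incorrectly applies transitivity to the '!=' relation. Transitivity states: if a R b and b R c, then a R c. However, '!=' is not transitive. Counterexample: 3 != 5 and 5 != 3, but 3 = 3 (both equal 3). Transitivity holds for relations like <, <=, =, but not for !=.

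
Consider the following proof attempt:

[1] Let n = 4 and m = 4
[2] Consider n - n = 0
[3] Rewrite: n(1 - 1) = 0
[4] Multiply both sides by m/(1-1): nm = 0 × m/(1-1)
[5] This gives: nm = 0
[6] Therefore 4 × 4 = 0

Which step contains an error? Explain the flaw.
Step 4: Multiply both sides by m/(1-1): nm = 0 × m/(1-1)

Step 4 multiplies both sides by m/(1-1). However, 1-1 = 0, so this is multiplication by m/0, which is undefined. We cannot multiply by an undefined expression.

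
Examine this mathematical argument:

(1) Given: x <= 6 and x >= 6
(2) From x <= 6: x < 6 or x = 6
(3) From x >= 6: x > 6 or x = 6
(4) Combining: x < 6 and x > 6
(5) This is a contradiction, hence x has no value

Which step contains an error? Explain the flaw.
Step 4: Combining: x < 6 and x > 6

Step 4 incorrectly combines the conditions. From x <= 6 and x >= 6, the intersection is x = 6. The error treats the 'or' cases as 'and' requirements. The correct conclusion is that x = 6 is the unique solution, not that no solution exists.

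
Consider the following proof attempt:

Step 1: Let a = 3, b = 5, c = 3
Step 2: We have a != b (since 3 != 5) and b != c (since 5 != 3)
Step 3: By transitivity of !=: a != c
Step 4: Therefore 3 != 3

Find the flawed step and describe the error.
Step 3: By transitivity of !=: a != c

Step 3 incorrectly applies transitivity to the '!=' relation. Transitivity states: if a R b and b R c, then a R c. However, '!=' is not transitive. Counterexample: 3 != 5 and 5 != 3, but 3 = 3 (both equal 3). Transitivity holds for relations like <, <=, =, but not for !=.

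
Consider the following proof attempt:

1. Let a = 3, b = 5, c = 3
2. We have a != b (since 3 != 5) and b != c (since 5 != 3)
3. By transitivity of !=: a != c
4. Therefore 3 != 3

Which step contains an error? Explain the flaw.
Step 3: By transitivity of !=: a != c

Step 3 incorrectly applies transitivity to the '!=' relation. Transitivity states: if a R b and b R c, then a R c. However, '!=' is not transitive. Counterexample: 3 != 5 and 5 != 3, but 3 = 3 (both equal 3). Transitivity holds for relations like <, <=, =, but not for !=.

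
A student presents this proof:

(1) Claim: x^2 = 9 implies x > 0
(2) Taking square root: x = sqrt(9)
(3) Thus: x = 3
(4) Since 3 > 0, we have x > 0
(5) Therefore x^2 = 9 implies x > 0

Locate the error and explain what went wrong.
Step 2: Taking square root: x = sqrt(9)

Step 2 takes the square root and assumes the positive root only. The equation x^2 = 9 actually has two solutions: x = 3 and x = -3. The proof silently assumes x > 0 without justification, then uses this assumption to conclude x > 0, which is circular. The counterexample x = -3 shows the claim is false.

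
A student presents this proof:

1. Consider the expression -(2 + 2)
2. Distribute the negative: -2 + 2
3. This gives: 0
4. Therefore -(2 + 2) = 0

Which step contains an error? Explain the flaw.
Step 2: Distribute the negative: -2 + 2

Step 2 incorrectly distributes the negative sign. The correct distribution is -(2 + 2) = -2 - 2 = -4. The negative must be applied to both terms, not just the first. The error treats -(2 + 2) as -2 + 2, which equals 0 instead of -4.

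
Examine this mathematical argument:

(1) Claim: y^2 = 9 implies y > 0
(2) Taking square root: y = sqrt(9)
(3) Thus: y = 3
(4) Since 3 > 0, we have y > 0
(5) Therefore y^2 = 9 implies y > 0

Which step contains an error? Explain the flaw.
Step 2: Taking square root: y = sqrt(9)

Step 2 takes the square root and assumes the positive root only. The equation y^2 = 9 actually has two solutions: y = 3 and y = -3. The proof silently assumes y > 0 without justification, then uses this assumption to conclude y > 0, which is circular. The counterexample y = -3 shows the claim is false.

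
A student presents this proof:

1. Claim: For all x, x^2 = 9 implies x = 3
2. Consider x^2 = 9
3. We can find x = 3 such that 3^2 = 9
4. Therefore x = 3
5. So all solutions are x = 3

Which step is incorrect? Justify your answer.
Step 4: Therefore x = 3

Step 4 incorrectly concludes that x = 3 is the only solution. The proof shows that x = 3 is A solution (existence), but does not show it is the ONLY solution (uniqueness). In fact, x = -3 is also a solution since (-3)^2 = 9. Finding one solution doesn't prove there are no others.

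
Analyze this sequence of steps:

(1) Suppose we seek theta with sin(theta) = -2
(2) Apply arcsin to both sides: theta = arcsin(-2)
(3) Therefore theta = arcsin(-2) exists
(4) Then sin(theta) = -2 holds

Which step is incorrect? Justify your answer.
Step 2: Apply arcsin to both sides: theta = arcsin(-2)

Step 2 applies arcsin to -2. However, arcsin(x) is only defined for x in [-1, 1] because sin(theta) can only produce values in that range. Since |-2| > 1, arcsin(-2) is undefined. There is no angle whose sine equals -2.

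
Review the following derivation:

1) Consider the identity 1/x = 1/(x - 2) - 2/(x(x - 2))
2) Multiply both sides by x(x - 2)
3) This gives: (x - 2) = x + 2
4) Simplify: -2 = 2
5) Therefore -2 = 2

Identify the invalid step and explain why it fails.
Step 3: This gives: (x - 2) = x + 2

Step 3 makes a sign error when clearing denominators. Multiplying -2/(x(x - 2)) by x(x - 2) gives -2, not +2. The correct result is (x - 2) = x - 2, which is trivially true, not (x - 2) = x + 2. (Step 1 is a valid identity: 1/(x - 2) - 2/(x(x - 2)) = (x - 2)/(x(x - 2)) = 1/x.)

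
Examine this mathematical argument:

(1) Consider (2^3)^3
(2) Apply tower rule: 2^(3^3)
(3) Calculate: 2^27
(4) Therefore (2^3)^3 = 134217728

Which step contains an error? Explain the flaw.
Step 2: Apply tower rule: 2^(3^3)

Step 2 incorrectly states that (a^b)^c = a^(b^c). The correct rule is (a^b)^c = a^(b×c). The actual value is (2^3)^3 = 2^9 = 512, not 2^27 = 134217728.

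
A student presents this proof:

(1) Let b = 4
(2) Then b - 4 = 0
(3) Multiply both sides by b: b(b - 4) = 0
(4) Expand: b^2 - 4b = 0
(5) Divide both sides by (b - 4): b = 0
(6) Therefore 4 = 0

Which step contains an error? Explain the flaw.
Step 5: Divide both sides by (b - 4): b = 0

Step 5 divides both sides by (b - 4). However, since b = 4, we have (b - 4) = 0. Division by zero is undefined, making this step invalid.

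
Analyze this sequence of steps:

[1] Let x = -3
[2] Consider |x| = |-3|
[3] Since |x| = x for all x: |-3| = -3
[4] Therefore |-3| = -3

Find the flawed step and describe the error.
Step 3: Since |x| = x for all x: |-3| = -3

Step 3 incorrectly states that |x| = x for all x. The correct definition is |x| = x when x >= 0, and |x| = -x when x < 0. Since -3 < 0, we have |-3| = -(-3) = 3, not -3.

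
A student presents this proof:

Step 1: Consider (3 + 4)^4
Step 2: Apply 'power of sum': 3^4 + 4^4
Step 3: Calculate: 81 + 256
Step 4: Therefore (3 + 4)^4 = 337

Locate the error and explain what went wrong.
Step 2: Apply 'power of sum': 3^4 + 4^4

Step 2 incorrectly applies a non-existent rule '(a+b)^n = a^n + b^n'. This is false in general. The correct expansion uses the binomial theorem. The actual value is (3 + 4)^4 = 7^4 = 2401, not 337.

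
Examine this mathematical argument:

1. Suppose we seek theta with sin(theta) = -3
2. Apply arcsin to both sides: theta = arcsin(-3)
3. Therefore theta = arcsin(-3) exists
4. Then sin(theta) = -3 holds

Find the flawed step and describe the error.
Step 2: Apply arcsin to both sides: theta = arcsin(-3)

Step 2 applies arcsin to -3. However, arcsin(x) is only defined for x in [-1, 1] because sin(theta) can only produce values in that range. Since |-3| > 1, arcsin(-3) is undefined. There is no angle whose sine equals -3.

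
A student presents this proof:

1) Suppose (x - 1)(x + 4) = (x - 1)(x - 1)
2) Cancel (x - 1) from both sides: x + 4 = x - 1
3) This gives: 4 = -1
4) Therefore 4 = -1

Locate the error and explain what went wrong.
Step 2: Cancel (x - 1) from both sides: x + 4 = x - 1

Step 2 cancels (x - 1) from both sides. This is only valid if (x - 1) ≠ 0, i.e., x ≠ 1. When x = 1, both sides equal zero regardless of the other factors. The correct approach requires considering x = 1 as a separate case.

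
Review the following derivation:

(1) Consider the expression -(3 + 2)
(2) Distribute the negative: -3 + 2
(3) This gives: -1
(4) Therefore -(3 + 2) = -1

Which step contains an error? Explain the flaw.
Step 2: Distribute the negative: -3 + 2

Step 2 incorrectly distributes the negative sign. The correct distribution is -(3 + 2) = -3 - 2 = -5. The negative must be applied to both terms, not just the first. The error treats -(3 + 2) as -3 + 2, which equals -1 instead of -5.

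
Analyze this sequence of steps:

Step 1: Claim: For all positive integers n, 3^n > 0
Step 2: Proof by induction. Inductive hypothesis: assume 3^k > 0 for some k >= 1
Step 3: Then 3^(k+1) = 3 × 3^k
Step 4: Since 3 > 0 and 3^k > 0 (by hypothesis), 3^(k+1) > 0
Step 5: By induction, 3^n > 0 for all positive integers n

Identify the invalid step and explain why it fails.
Step 5: By induction, 3^n > 0 for all positive integers n

Step 5 concludes the proof by induction, but no base case was ever established. A valid induction proof requires: (1) a base case proving 3^1 > 0, and (2) an inductive step showing IF 3^k > 0 THEN 3^(k+1) > 0. Steps 2-4 correctly establish the inductive step, but without the base case the conclusion in step 5 does not follow.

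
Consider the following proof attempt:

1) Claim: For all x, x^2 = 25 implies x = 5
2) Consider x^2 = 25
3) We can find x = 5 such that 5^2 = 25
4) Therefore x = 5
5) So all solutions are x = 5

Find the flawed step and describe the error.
Step 4: Therefore x = 5

Step 4 incorrectly concludes that x = 5 is the only solution. The proof shows that x = 5 is A solution (existence), but does not show it is the ONLY solution (uniqueness). In fact, x = -5 is also a solution since (-5)^2 = 25. Finding one solution doesn't prove there are no others.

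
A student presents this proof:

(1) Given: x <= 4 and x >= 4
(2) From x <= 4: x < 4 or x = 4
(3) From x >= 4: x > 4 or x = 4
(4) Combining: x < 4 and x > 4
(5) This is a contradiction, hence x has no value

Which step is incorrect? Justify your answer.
Step 4: Combining: x < 4 and x > 4

Step 4 incorrectly combines the conditions. From x <= 4 and x >= 4, the intersection is x = 4. The error treats the 'or' cases as 'and' requirements. The correct conclusion is that x = 4 is the unique solution, not that no solution exists.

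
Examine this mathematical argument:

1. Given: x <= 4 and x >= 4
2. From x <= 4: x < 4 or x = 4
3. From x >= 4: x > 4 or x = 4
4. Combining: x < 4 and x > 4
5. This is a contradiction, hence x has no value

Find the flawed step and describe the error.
Step 4: Combining: x < 4 and x > 4

Step 4 incorrectly combines the conditions. From x <= 4 and x >= 4, the intersection is x = 4. The error treats the 'or' cases as 'and' requirements. The correct conclusion is that x = 4 is the unique solution, not that no solution exists.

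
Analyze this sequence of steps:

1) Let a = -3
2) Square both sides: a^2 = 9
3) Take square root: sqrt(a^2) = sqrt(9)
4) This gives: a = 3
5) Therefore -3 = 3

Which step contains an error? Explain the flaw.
Step 4: This gives: a = 3

Step 4 incorrectly states that sqrt(a^2) = a. The correct identity is sqrt(a^2) = |a|. Since a = -3 < 0, we have sqrt(a^2) = |-3| = 3, not a = -3.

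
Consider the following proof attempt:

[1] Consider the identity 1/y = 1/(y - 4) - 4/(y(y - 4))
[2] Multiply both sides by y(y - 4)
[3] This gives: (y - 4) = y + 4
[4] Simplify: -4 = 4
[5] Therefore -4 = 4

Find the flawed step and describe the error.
Step 3: This gives: (y - 4) = y + 4

Step 3 makes a sign error when clearing denominators. Multiplying -4/(y(y - 4)) by y(y - 4) gives -4, not +4. The correct result is (y - 4) = y - 4, which is trivially true, not (y - 4) = y + 4. (Step 1 is a valid identity: 1/(y - 4) - 4/(y(y - 4)) = (y - 4)/(y(y - 4)) = 1/y.)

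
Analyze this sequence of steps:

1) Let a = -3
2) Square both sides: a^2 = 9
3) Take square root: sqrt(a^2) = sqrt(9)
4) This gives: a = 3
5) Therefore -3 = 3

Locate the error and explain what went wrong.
Step 4: This gives: a = 3

Step 4 incorrectly states that sqrt(a^2) = a. The correct identity is sqrt(a^2) = |a|. Since a = -3 < 0, we have sqrt(a^2) = |-3| = 3, not a = -3.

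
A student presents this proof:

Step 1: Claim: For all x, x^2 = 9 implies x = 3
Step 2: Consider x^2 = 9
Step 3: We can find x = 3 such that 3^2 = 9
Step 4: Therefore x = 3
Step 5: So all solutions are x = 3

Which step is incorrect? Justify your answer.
Step 4: Therefore x = 3

Step 4 incorrectly concludes that x = 3 is the only solution. The proof shows that x = 3 is A solution (existence), but does not show it is the ONLY solution (uniqueness). In fact, x = -3 is also a solution since (-3)^2 = 9. Finding one solution doesn't prove there are no others.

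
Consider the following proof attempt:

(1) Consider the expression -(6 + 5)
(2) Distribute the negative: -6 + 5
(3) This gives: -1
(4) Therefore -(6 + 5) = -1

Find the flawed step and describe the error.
Step 2: Distribute the negative: -6 + 5

Step 2 incorrectly distributes the negative sign. The correct distribution is -(6 + 5) = -6 - 5 = -11. The negative must be applied to both terms, not just the first. The error treats -(6 + 5) as -6 + 5, which equals -1 instead of -11.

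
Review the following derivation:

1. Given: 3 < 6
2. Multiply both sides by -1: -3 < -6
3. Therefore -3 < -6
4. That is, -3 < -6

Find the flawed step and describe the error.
Step 2: Multiply both sides by -1: -3 < -6

Step 2 multiplies both sides by -1 but fails to reverse the inequality sign. When multiplying (or dividing) an inequality by a negative number, the direction must be reversed. Since 3 < 6, we should get -3 > -6, i.e., -3 > -6.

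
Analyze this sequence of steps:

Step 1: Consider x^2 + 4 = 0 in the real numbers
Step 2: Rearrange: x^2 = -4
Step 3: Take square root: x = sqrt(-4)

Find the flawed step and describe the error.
Step 3: Take square root: x = sqrt(-4)

Step 3 takes the square root of -4, which is negative. In the real number system, the square root of a negative number is undefined. The equation x^2 + 4 = 0 has no real solutions. Square roots of negative numbers only exist in the complex numbers.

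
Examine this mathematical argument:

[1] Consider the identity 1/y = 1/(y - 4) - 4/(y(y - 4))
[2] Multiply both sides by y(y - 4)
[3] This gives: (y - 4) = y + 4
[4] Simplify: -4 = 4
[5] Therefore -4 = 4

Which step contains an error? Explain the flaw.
Step 3: This gives: (y - 4) = y + 4

Step 3 makes a sign error when clearing denominators. Multiplying -4/(y(y - 4)) by y(y - 4) gives -4, not +4. The correct result is (y - 4) = y - 4, which is trivially true, not (y - 4) = y + 4. (Step 1 is a valid identity: 1/(y - 4) - 4/(y(y - 4)) = (y - 4)/(y(y - 4)) = 1/y.)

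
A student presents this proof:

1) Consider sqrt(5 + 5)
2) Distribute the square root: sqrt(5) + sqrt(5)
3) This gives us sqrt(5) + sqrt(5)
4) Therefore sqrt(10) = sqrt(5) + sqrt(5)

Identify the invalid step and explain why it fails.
Step 2: Distribute the square root: sqrt(5) + sqrt(5)

Step 2 incorrectly 'distributes' the square root over addition. The square root function does not distribute: sqrt(a + b) ≠ sqrt(a) + sqrt(b). In fact, sqrt(5 + 5) = sqrt(10) ≈ 3.1623, while sqrt(5) + sqrt(5) ≈ 4.4721.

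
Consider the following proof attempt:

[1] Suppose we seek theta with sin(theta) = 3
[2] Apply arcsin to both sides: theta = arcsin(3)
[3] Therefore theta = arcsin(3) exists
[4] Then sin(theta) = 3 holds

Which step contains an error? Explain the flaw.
Step 2: Apply arcsin to both sides: theta = arcsin(3)

Step 2 applies arcsin to 3. However, arcsin(x) is only defined for x in [-1, 1] because sin(theta) can only produce values in that range. Since |3| > 1, arcsin(3) is undefined. There is no angle whose sine equals 3.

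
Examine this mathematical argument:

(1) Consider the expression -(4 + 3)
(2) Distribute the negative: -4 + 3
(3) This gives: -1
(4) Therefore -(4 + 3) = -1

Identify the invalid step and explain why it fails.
Step 2: Distribute the negative: -4 + 3

Step 2 incorrectly distributes the negative sign. The correct distribution is -(4 + 3) = -4 - 3 = -7. The negative must be applied to both terms, not just the first. The error treats -(4 + 3) as -4 + 3, which equals -1 instead of -7.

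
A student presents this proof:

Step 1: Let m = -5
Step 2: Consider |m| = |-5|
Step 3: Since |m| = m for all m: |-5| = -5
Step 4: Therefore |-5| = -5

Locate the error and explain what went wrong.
Step 3: Since |m| = m for all m: |-5| = -5

Step 3 incorrectly states that |m| = m for all m. The correct definition is |m| = m when m >= 0, and |m| = -m when m < 0. Since -5 < 0, we have |-5| = -(-5) = 5, not -5.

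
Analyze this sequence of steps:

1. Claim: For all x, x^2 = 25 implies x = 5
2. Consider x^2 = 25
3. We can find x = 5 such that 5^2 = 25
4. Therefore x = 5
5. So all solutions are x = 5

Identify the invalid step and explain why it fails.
Step 4: Therefore x = 5

Step 4 incorrectly concludes that x = 5 is the only solution. The proof shows that x = 5 is A solution (existence), but does not show it is the ONLY solution (uniqueness). In fact, x = -5 is also a solution since (-5)^2 = 25. Finding one solution doesn't prove there are no others.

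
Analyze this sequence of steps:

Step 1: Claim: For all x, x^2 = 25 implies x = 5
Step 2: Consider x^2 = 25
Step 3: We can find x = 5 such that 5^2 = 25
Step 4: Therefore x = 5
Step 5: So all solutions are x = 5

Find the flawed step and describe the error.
Step 4: Therefore x = 5

Step 4 incorrectly concludes that x = 5 is the only solution. The proof shows that x = 5 is A solution (existence), but does not show it is the ONLY solution (uniqueness). In fact, x = -5 is also a solution since (-5)^2 = 25. Finding one solution doesn't prove there are no others.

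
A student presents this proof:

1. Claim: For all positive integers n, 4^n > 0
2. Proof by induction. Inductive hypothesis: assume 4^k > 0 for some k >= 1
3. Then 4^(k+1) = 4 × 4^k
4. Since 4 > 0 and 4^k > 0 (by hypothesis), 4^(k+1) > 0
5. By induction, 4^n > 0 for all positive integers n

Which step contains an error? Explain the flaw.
Step 5: By induction, 4^n > 0 for all positive integers n

Step 5 concludes the proof by induction, but no base case was ever established. A valid induction proof requires: (1) a base case proving 4^1 > 0, and (2) an inductive step showing IF 4^k > 0 THEN 4^(k+1) > 0. Steps 2-4 correctly establish the inductive step, but without the base case the conclusion in step 5 does not follow.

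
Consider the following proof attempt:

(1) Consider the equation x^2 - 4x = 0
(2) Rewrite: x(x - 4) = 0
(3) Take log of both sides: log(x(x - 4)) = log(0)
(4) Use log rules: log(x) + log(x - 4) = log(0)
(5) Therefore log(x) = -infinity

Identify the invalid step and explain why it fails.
Step 3: Take log of both sides: log(x(x - 4)) = log(0)

Step 3 takes the logarithm of both sides, resulting in log(0) on the right side. The logarithm is only defined for positive numbers; log(0) is undefined (approaches negative infinity). This operation is invalid.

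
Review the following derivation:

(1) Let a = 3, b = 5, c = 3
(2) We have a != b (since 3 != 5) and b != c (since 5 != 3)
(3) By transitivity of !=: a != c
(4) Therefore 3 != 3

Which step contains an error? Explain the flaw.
Step 3: By transitivity of !=: a != c

Step 3 incorrectly applies transitivity to the '!=' relation. Transitivity states: if a R b and b R c, then a R c. However, '!=' is not transitive. Counterexample: 3 != 5 and 5 != 3, but 3 = 3 (both equal 3). Transitivity holds for relations like <, <=, =, but not for !=.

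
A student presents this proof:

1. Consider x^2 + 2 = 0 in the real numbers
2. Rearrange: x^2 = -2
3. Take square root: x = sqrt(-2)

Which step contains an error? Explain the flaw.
Step 3: Take square root: x = sqrt(-2)

Step 3 takes the square root of -2, which is negative. In the real number system, the square root of a negative number is undefined. The equation x^2 + 2 = 0 has no real solutions. Square roots of negative numbers only exist in the complex numbers.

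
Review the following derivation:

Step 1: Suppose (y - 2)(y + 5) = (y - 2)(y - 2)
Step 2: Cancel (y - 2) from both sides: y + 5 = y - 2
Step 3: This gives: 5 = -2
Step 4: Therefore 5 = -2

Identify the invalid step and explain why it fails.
Step 2: Cancel (y - 2) from both sides: y + 5 = y - 2

Step 2 cancels (y - 2) from both sides. This is only valid if (y - 2) ≠ 0, i.e., y ≠ 2. When y = 2, both sides equal zero regardless of the other factors. The correct approach requires considering y = 2 as a separate case.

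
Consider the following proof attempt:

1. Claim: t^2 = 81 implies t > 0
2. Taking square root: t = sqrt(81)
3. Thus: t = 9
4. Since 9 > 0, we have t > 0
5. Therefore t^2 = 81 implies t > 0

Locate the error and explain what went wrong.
Step 2: Taking square root: t = sqrt(81)

Step 2 takes the square root and assumes the positive root only. The equation t^2 = 81 actually has two solutions: t = 9 and t = -9. The proof silently assumes t > 0 without justification, then uses this assumption to conclude t > 0, which is circular. The counterexample t = -9 shows the claim is false.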